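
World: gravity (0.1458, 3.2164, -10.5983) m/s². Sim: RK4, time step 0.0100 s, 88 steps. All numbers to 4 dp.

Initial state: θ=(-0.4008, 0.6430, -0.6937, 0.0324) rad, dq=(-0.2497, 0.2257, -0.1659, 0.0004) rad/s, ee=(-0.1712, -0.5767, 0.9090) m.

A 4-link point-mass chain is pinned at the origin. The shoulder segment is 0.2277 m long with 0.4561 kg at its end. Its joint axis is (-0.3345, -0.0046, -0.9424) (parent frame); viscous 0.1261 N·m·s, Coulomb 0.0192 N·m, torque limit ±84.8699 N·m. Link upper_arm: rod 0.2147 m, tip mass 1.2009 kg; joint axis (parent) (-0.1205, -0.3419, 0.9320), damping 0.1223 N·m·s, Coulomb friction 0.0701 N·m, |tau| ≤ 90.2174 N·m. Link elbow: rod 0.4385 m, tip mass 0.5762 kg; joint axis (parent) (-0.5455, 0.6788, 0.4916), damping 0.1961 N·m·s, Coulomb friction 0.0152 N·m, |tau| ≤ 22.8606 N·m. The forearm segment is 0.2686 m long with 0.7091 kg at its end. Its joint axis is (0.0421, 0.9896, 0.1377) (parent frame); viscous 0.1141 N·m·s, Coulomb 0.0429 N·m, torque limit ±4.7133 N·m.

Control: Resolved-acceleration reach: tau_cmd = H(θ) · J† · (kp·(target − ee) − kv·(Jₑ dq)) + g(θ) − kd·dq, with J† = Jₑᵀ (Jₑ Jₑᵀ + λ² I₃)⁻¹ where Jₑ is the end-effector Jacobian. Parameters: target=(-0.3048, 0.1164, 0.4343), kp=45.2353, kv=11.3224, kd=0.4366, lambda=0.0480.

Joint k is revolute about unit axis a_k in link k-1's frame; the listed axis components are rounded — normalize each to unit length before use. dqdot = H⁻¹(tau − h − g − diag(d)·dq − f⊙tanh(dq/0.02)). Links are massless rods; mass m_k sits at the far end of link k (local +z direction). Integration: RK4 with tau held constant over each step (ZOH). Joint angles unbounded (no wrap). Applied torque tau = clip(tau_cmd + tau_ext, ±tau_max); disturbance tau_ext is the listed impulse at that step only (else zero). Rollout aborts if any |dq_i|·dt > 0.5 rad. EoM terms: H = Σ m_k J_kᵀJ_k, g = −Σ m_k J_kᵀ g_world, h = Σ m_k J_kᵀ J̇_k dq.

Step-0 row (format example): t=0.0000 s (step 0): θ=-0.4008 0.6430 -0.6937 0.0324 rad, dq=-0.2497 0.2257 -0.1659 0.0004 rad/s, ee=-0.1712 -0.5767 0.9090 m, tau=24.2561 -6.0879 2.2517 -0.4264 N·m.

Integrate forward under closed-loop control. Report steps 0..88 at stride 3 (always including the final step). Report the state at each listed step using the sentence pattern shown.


t=0.0300 s (step 3): θ=-0.3705 0.6528 -0.7429 0.1118 rad, dq=2.1092 0.8903 -2.5755 4.1308 rad/s, ee=-0.1746 -0.5767 0.9026 m, tau=18.6912 -5.1830 2.0423 -1.3296 N·m.
t=0.0600 s (step 6): θ=-0.2854 0.6901 -0.8359 0.2513 rad, dq=3.4217 1.4931 -3.4991 4.9161 rad/s, ee=-0.1948 -0.5657 0.8899 m, tau=12.9516 -4.5439 3.1757 -0.4988 N·m.
t=0.0900 s (step 9): θ=-0.1748 0.7324 -0.9461 0.3962 rad, dq=3.8594 1.2810 -3.7696 4.6501 rad/s, ee=-0.2271 -0.5455 0.8705 m, tau=7.5647 -3.2393 4.6187 0.4672 N·m.
t=0.1200 s (step 12): θ=-0.0589 0.7643 -1.0583 0.5281 rad, dq=3.8317 0.8545 -3.6804 4.1459 rad/s, ee=-0.2658 -0.5178 0.8467 m, tau=3.5341 -1.7239 5.5895 1.1409 N·m.
t=0.1500 s (step 15): θ=0.0532 0.7844 -1.1655 0.6453 rad, dq=3.6280 0.4938 -3.4528 3.6832 rad/s, ee=-0.3059 -0.4841 0.8205 m, tau=0.6366 -0.3364 6.2023 1.5254 N·m.
t=0.1800 s (step 18): θ=0.1582 0.7951 -1.2650 0.7497 rad, dq=3.3683 0.2326 -3.1849 3.2926 rad/s, ee=-0.3443 -0.4459 0.7934 m, tau=-1.4705 0.8284 6.6078 1.7178 N·m.
t=0.2100 s (step 21): θ=0.2553 0.7993 -1.3565 0.8433 rad, dq=3.0993 0.0506 -2.9147 2.9618 rad/s, ee=-0.3791 -0.4046 0.7660 m, tau=-3.0224 1.7668 6.8866 1.7929 N·m.
t=0.2400 s (step 24): θ=0.3447 0.7997 -1.4401 0.9275 rad, dq=2.8714 -0.0118 -2.6612 2.6571 rad/s, ee=-0.4093 -0.3616 0.7391 m, tau=-4.1808 2.4743 7.0761 1.8056 N·m.
t=0.2700 s (step 27): θ=0.4278 0.7992 -1.5164 1.0031 rad, dq=2.6660 -0.0277 -2.4283 2.3972 rad/s, ee=-0.4345 -0.3179 0.7130 m, tau=-5.0318 3.0060 7.1969 1.7704 N·m.
t=0.3000 s (step 30): θ=0.5047 0.7980 -1.5859 1.0717 rad, dq=2.4585 -0.0545 -2.2115 2.1876 rad/s, ee=-0.4544 -0.2748 0.6880 m, tau=-5.6397 3.4123 7.2670 1.7029 N·m.
t=0.3300 s (step 33): θ=0.5754 0.7960 -1.6492 1.1346 rad, dq=2.2565 -0.0804 -2.0102 2.0126 rad/s, ee=-0.4696 -0.2330 0.6643 m, tau=-6.0622 3.7097 7.2977 1.6206 N·m.
t=0.3600 s (step 36): θ=0.6402 0.7934 -1.7067 1.1926 rad, dq=2.0672 -0.0951 -1.8251 1.8625 rad/s, ee=-0.4803 -0.1931 0.6420 m, tau=-6.3413 3.9113 7.2963 1.5331 N·m.
t=0.3900 s (step 39): θ=0.6996 0.7905 -1.7588 1.2464 rad, dq=1.8918 -0.0980 -1.6559 1.7328 rad/s, ee=-0.4871 -0.1557 0.6212 m, tau=-6.5079 4.0332 7.2682 1.4444 N·m.
t=0.4200 s (step 42): θ=0.7539 0.7876 -1.8062 1.2967 rad, dq=1.7295 -0.0915 -1.5020 1.6206 rad/s, ee=-0.4905 -0.1210 0.6019 m, tau=-6.5861 4.0904 7.2183 1.3571 N·m.
t=0.4500 s (step 45): θ=0.8035 0.7851 -1.8491 1.3438 rad, dq=1.5793 -0.0778 -1.3625 1.5227 rad/s, ee=-0.4911 -0.0891 0.5842 m, tau=-6.5955 4.0964 7.1508 1.2727 N·m.
t=0.4800 s (step 48): θ=0.8488 0.7831 -1.8881 1.3881 rad, dq=1.4401 -0.0590 -1.2362 1.4365 rad/s, ee=-0.4895 -0.0603 0.5680 m, tau=-6.5521 4.0630 7.0696 1.1922 N·m.
t=0.5100 s (step 51): θ=0.8900 0.7816 -1.9234 1.4300 rad, dq=1.3104 -0.0378 -1.1220 1.3599 rad/s, ee=-0.4860 -0.0343 0.5533 m, tau=-6.4691 4.0004 6.9783 1.1163 N·m.
t=0.5400 s (step 54): θ=0.9275 0.7808 -1.9555 1.4698 rad, dq=1.1862 -0.0206 -1.0185 1.2924 rad/s, ee=-0.4812 -0.0111 0.5399 m, tau=-6.3571 3.9197 6.8802 1.0446 N·m.
t=0.5700 s (step 57): θ=0.9612 0.7803 -1.9846 1.5076 rad, dq=1.0650 -0.0113 -0.9241 1.2326 rad/s, ee=-0.4753 0.0093 0.5279 m, tau=-6.2253 3.8293 6.7783 0.9775 N·m.
t=0.6000 s (step 60): θ=0.9915 0.7801 -2.0110 1.5437 rad, dq=0.9500 -0.0051 -0.8382 1.1768 rad/s, ee=-0.4686 0.0273 0.5171 m, tau=-6.0819 3.7314 6.6746 0.9163 N·m.
t=0.6300 s (step 63): θ=1.0183 0.7800 -2.0350 1.5782 rad, dq=0.8425 0.0001 -0.7603 1.1235 rad/s, ee=-0.4616 0.0430 0.5074 m, tau=-5.9330 3.6284 6.5707 0.8608 N·m.
t=0.6600 s (step 66): θ=1.0421 0.7801 -2.0567 1.6111 rad, dq=0.7429 0.0050 -0.6896 1.0722 rad/s, ee=-0.4543 0.0566 0.4988 m, tau=-5.7828 3.5232 6.4678 0.8105 N·m.
t=0.6900 s (step 69): θ=1.0630 0.7803 -2.0764 1.6426 rad, dq=0.6515 0.0099 -0.6255 1.0223 rad/s, ee=-0.4469 0.0684 0.4912 m, tau=-5.6348 3.4178 6.3672 0.7647 N·m.
t=0.7200 s (step 72): θ=1.0813 0.7807 -2.0943 1.6725 rad, dq=0.5681 0.0151 -0.5675 0.9738 rad/s, ee=-0.4395 0.0784 0.4844 m, tau=-5.4914 3.3139 6.2697 0.7232 N·m.
t=0.7500 s (step 75): θ=1.0972 0.7813 -2.1105 1.7010 rad, dq=0.4928 0.0207 -0.5149 0.9265 rad/s, ee=-0.4323 0.0870 0.4784 m, tau=-5.3542 3.2128 6.1757 0.6852 N·m.
t=0.7800 s (step 78): θ=1.1109 0.7820 -2.1253 1.7281 rad, dq=0.4254 0.0271 -0.4673 0.8803 rad/s, ee=-0.4253 0.0942 0.4731 m, tau=-5.2245 3.1151 6.0858 0.6504 N·m.
t=0.8100 s (step 81): θ=1.1228 0.7829 -2.1386 1.7538 rad, dq=0.3656 0.0343 -0.4242 0.8352 rad/s, ee=-0.4186 0.1003 0.4685 m, tau=-5.1028 3.0217 6.0002 0.6183 N·m.
t=0.8400 s (step 84): θ=1.1330 0.7841 -2.1508 1.7782 rad, dq=0.3129 0.0421 -0.3853 0.7914 rad/s, ee=-0.4122 0.1053 0.4644 m, tau=-4.9894 2.9330 5.9192 0.5884 N·m.
t=0.8700 s (step 87): θ=1.1416 0.7854 -2.1618 1.8013 rad, dq=0.2666 0.0498 -0.3501 0.7492 rad/s, ee=-0.4061 0.1095 0.4608 m, tau=-4.8844 2.8496 5.8428 0.5605 N·m.
t=0.8800 s (step 88): θ=1.1442 0.7859 -2.1652 1.8087 rad, dq=0.2524 0.0522 -0.3391 0.7355 rad/s, ee=-0.4041 0.1107 0.4598 m.


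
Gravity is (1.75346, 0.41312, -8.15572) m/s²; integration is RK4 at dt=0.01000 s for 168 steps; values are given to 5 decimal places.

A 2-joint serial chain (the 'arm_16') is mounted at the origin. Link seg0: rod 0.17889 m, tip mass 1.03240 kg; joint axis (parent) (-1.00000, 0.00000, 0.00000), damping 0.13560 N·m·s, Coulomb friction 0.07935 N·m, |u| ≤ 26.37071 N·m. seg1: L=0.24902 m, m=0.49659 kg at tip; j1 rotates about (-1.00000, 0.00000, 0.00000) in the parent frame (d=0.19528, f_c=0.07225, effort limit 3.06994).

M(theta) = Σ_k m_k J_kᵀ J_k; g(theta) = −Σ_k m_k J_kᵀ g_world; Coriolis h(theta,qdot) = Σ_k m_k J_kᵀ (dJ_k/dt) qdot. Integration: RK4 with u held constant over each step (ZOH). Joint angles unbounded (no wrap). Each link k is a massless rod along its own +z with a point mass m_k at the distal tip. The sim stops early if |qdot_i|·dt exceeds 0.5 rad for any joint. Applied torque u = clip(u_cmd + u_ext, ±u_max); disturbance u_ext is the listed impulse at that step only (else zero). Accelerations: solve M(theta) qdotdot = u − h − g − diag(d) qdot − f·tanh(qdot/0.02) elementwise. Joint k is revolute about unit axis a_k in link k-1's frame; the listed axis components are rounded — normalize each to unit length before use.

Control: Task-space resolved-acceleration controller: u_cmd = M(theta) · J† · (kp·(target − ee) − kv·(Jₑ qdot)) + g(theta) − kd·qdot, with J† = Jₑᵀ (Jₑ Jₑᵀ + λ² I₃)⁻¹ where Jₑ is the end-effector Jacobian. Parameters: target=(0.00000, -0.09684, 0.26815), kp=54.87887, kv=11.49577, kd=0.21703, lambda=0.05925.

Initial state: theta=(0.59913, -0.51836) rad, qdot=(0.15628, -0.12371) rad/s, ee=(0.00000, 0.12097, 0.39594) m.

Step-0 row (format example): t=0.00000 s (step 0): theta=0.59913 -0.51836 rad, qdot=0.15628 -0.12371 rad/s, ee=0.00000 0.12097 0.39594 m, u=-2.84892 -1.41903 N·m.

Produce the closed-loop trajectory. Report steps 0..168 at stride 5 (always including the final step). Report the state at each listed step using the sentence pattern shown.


t=0.05000 s (step 5): theta=0.61055 -0.56446 rad, qdot=0.15738 -1.25260 rad/s, ee=0.00000 0.11403 0.39533 m, u=-2.05045 -0.74089 N·m.
t=0.10000 s (step 10): theta=0.61346 -0.63006 rad, qdot=-0.00665 -1.36925 rad/s, ee=0.00000 0.09885 0.39526 m, u=-1.62218 -0.48014 N·m.
t=0.15000 s (step 15): theta=0.61226 -0.70030 rad, qdot=-0.04018 -1.41384 rad/s, ee=0.00000 0.08091 0.39445 m, u=-1.41875 -0.30987 N·m.
t=0.20000 s (step 20): theta=0.60950 -0.76971 rad, qdot=-0.06787 -1.35739 rad/s, ee=0.00000 0.06268 0.39251 m, u=-1.28551 -0.19158 N·m.
t=0.25000 s (step 25): theta=0.60565 -0.83561 rad, qdot=-0.08379 -1.27867 rad/s, ee=0.00000 0.04508 0.38954 m, u=-1.18129 -0.09100 N·m.
t=0.30000 s (step 30): theta=0.60126 -0.89741 rad, qdot=-0.09002 -1.19445 rad/s, ee=0.00000 0.02852 0.38570 m, u=-1.09370 -0.00118 N·m.
t=0.35000 s (step 35): theta=0.59676 -0.95498 rad, qdot=-0.08888 -1.10993 rad/s, ee=0.00000 0.01322 0.38118 m, u=-1.01796 0.07966 N·m.
t=0.40000 s (step 40): theta=0.59246 -1.00838 rad, qdot=-0.08196 -1.02777 rad/s, ee=0.00000 -0.00072 0.37619 m, u=-0.95221 0.15215 N·m.
t=0.45000 s (step 45): theta=0.58862 -1.05776 rad, qdot=-0.07061 -0.94941 rad/s, ee=0.00000 -0.01326 0.37090 m, u=-0.89566 0.21670 N·m.
t=0.50000 s (step 50): theta=0.58544 -1.10335 rad, qdot=-0.05619 -0.87555 rad/s, ee=0.00000 -0.02443 0.36546 m, u=-0.84767 0.27375 N·m.
t=0.55000 s (step 55): theta=0.58302 -1.14535 rad, qdot=-0.04041 -0.80600 rad/s, ee=0.00000 -0.03428 0.36001 m, u=-0.80720 0.32380 N·m.
t=0.60000 s (step 60): theta=0.58136 -1.18395 rad, qdot=-0.02628 -0.73907 rad/s, ee=0.00000 -0.04290 0.35466 m, u=-0.77172 0.36738 N·m.
t=0.65000 s (step 65): theta=0.58030 -1.21924 rad, qdot=-0.01684 -0.67342 rad/s, ee=0.00000 -0.05042 0.34950 m, u=-0.73762 0.40546 N·m.
t=0.70000 s (step 70): theta=0.57961 -1.25133 rad, qdot=-0.01091 -0.61154 rad/s, ee=0.00000 -0.05700 0.34459 m, u=-0.70430 0.43952 N·m.
t=0.75000 s (step 75): theta=0.57918 -1.28046 rad, qdot=-0.00655 -0.55490 rad/s, ee=0.00000 -0.06275 0.33997 m, u=-0.67285 0.47021 N·m.
t=0.80000 s (step 80): theta=0.57894 -1.30689 rad, qdot=-0.00293 -0.50334 rad/s, ee=0.00000 -0.06780 0.33564 m, u=-0.64391 0.49771 N·m.
t=0.85000 s (step 85): theta=0.57888 -1.33086 rad, qdot=0.00027 -0.45648 rad/s, ee=0.00000 -0.07223 0.33161 m, u=-0.61770 0.52226 N·m.
t=0.90000 s (step 90): theta=0.57897 -1.35260 rad, qdot=0.00321 -0.41398 rad/s, ee=0.00000 -0.07612 0.32788 m, u=-0.59424 0.54409 N·m.
t=0.95000 s (step 95): theta=0.57920 -1.37231 rad, qdot=0.00599 -0.37551 rad/s, ee=0.00000 -0.07952 0.32443 m, u=-0.57348 0.56348 N·m.
t=1.00000 s (step 100): theta=0.57956 -1.39020 rad, qdot=0.00868 -0.34079 rad/s, ee=0.00000 -0.08250 0.32126 m, u=-0.55532 0.58069 N·m.
t=1.05000 s (step 105): theta=0.58006 -1.40644 rad, qdot=0.01129 -0.30953 rad/s, ee=0.00000 -0.08510 0.31835 m, u=-0.53963 0.59594 N·m.
t=1.10000 s (step 110): theta=0.58069 -1.42120 rad, qdot=0.01385 -0.28143 rad/s, ee=0.00000 -0.08738 0.31568 m, u=-0.52627 0.60946 N·m.
t=1.15000 s (step 115): theta=0.58145 -1.43462 rad, qdot=0.01636 -0.25623 rad/s, ee=0.00000 -0.08935 0.31325 m, u=-0.51510 0.62143 N·m.
t=1.20000 s (step 120): theta=0.58232 -1.44686 rad, qdot=0.01880 -0.23366 rad/s, ee=0.00000 -0.09107 0.31102 m, u=-0.50596 0.63202 N·m.
t=1.25000 s (step 125): theta=0.58332 -1.45802 rad, qdot=0.02116 -0.21345 rad/s, ee=0.00000 -0.09255 0.30899 m, u=-0.49868 0.64140 N·m.
t=1.30000 s (step 130): theta=0.58444 -1.46823 rad, qdot=0.02338 -0.19537 rad/s, ee=0.00000 -0.09383 0.30713 m, u=-0.49307 0.64969 N·m.
t=1.35000 s (step 135): theta=0.58566 -1.47759 rad, qdot=0.02543 -0.17917 rad/s, ee=0.00000 -0.09493 0.30544 m, u=-0.48895 0.65702 N·m.
t=1.40000 s (step 140): theta=0.58697 -1.48617 rad, qdot=0.02726 -0.16464 rad/s, ee=0.00000 -0.09586 0.30390 m, u=-0.48612 0.66352 N·m.
t=1.45000 s (step 145): theta=0.58838 -1.49407 rad, qdot=0.02882 -0.15159 rad/s, ee=0.00000 -0.09666 0.30249 m, u=-0.48437 0.66928 N·m.
t=1.50000 s (step 150): theta=0.58985 -1.50135 rad, qdot=0.03009 -0.13983 rad/s, ee=0.00000 -0.09733 0.30120 m, u=-0.48354 0.67440 N·m.
t=1.55000 s (step 155): theta=0.59138 -1.50807 rad, qdot=0.03105 -0.12921 rad/s, ee=0.00000 -0.09789 0.30003 m, u=-0.48345 0.67896 N·m.
t=1.60000 s (step 160): theta=0.59295 -1.51428 rad, qdot=0.03171 -0.11961 rad/s, ee=0.00000 -0.09836 0.29895 m, u=-0.48395 0.68304 N·m.
t=1.65000 s (step 165): theta=0.59454 -1.52004 rad, qdot=0.03208 -0.11090 rad/s, ee=0.00000 -0.09874 0.29796 m, u=-0.48492 0.68670 N·m.
t=1.68000 s (step 168): theta=0.59551 -1.52329 rad, qdot=0.03217 -0.10606 rad/s, ee=0.00000 -0.09894 0.29741 m.


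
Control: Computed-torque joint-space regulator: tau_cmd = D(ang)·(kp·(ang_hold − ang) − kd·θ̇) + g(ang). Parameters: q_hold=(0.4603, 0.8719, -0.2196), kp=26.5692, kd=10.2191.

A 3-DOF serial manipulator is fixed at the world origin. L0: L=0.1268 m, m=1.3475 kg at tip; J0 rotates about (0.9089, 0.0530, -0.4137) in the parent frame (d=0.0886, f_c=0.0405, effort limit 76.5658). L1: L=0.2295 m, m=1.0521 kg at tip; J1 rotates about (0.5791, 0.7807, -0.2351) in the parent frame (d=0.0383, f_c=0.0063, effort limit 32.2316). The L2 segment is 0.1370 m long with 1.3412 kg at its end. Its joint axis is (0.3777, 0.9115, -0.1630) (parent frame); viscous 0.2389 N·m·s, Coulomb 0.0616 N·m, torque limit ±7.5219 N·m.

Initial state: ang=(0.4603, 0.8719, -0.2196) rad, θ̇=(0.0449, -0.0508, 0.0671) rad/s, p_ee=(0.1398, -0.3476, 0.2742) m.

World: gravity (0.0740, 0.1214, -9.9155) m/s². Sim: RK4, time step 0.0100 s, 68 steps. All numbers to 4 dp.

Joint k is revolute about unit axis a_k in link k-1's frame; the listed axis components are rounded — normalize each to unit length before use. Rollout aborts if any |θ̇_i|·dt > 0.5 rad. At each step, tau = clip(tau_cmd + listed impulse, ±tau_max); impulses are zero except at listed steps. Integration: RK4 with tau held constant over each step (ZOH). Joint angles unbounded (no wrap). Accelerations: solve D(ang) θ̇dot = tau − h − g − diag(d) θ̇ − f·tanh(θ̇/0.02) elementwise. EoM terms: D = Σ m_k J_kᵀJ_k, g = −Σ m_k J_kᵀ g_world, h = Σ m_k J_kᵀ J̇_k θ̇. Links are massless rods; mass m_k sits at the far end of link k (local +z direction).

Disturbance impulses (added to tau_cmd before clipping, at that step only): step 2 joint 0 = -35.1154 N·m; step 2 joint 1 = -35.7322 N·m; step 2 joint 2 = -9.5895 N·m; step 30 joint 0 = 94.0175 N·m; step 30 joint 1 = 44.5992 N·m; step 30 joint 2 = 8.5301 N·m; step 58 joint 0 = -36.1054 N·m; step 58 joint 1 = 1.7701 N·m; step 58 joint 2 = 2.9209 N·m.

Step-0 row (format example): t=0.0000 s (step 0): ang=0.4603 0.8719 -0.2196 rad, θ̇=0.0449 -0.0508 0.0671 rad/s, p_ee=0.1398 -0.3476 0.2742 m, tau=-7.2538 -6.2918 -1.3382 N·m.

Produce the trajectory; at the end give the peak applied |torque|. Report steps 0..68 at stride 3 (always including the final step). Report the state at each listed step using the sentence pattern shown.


t=0.0300 s (step 3): ang=0.4591 0.8668 -0.2172 rad, θ̇=-0.4130 -0.8905 0.3999 rad/s, p_ee=0.1395 -0.3468 0.2759 m, tau=-3.5732 -3.5876 -0.6799 N·m.
t=0.0600 s (step 6): ang=0.4482 0.8462 -0.2135 rad, θ̇=-0.3053 -0.5490 0.0196 rad/s, p_ee=0.1385 -0.3412 0.2854 m, tau=-4.2426 -4.0861 -0.7782 N·m.
t=0.0900 s (step 9): ang=0.4406 0.8325 -0.2136 rad, θ̇=-0.2042 -0.3796 0.0097 rad/s, p_ee=0.1376 -0.3372 0.2920 m, tau=-4.7892 -4.4920 -0.8759 N·m.
t=0.1200 s (step 12): ang=0.4356 0.8234 -0.2138 rad, θ̇=-0.1273 -0.2476 0.0035 rad/s, p_ee=0.1370 -0.3345 0.2963 m, tau=-5.2373 -4.8240 -0.9565 N·m.
t=0.1500 s (step 15): ang=0.4327 0.8176 -0.2141 rad, θ̇=-0.0688 -0.1477 0.0037 rad/s, p_ee=0.1365 -0.3328 0.2990 m, tau=-5.6050 -5.0960 -1.0233 N·m.
t=0.1800 s (step 18): ang=0.4313 0.8145 -0.2143 rad, θ̇=-0.0252 -0.0716 0.0038 rad/s, p_ee=0.1362 -0.3320 0.3003 m, tau=-5.9065 -5.3190 -1.0785 N·m.
t=0.2100 s (step 21): ang=0.4310 0.8134 -0.2146 rad, θ̇=0.0043 -0.0122 0.0034 rad/s, p_ee=0.1361 -0.3317 0.3008 m, tau=-6.1471 -5.5013 -1.1244 N·m.
t=0.2400 s (step 24): ang=0.4314 0.8139 -0.2149 rad, θ̇=0.0221 0.0332 0.0043 rad/s, p_ee=0.1360 -0.3319 0.3006 m, tau=-6.3328 -5.6484 -1.1624 N·m.
t=0.2700 s (step 27): ang=0.4322 0.8155 -0.2151 rad, θ̇=0.0334 0.0661 0.0046 rad/s, p_ee=0.1362 -0.3324 0.2998 m, tau=-6.4809 -5.7679 -1.1937 N·m.
t=0.3000 s (step 30): ang=0.4333 0.8180 -0.2154 rad, θ̇=0.0406 0.0888 0.0049 rad/s, p_ee=0.1364 -0.3330 0.2988 m, tau=76.5658 32.2316 7.3106 N·m.
t=0.3300 s (step 33): ang=0.4838 0.8067 -0.1910 rad, θ̇=1.7324 -0.2584 0.4419 rad/s, p_ee=0.1305 -0.3488 0.2838 m, tau=-14.3239 -9.3511 -1.9551 N·m.
t=0.3600 s (step 36): ang=0.5273 0.8029 -0.1864 rad, θ̇=1.1994 -0.0480 0.0221 rad/s, p_ee=0.1247 -0.3618 0.2702 m, tau=-13.0441 -8.7256 -1.8160 N·m.
t=0.3900 s (step 39): ang=0.5572 0.8026 -0.1864 rad, θ̇=0.8062 0.0087 0.0156 rad/s, p_ee=0.1205 -0.3705 0.2602 m, tau=-11.9807 -8.2240 -1.7239 N·m.
t=0.4200 s (step 42): ang=0.5766 0.8037 -0.1865 rad, θ̇=0.5035 0.0522 0.0079 rad/s, p_ee=0.1179 -0.3761 0.2531 m, tau=-11.1018 -7.8193 -1.6497 N·m.
t=0.4500 s (step 45): ang=0.5881 0.8059 -0.1868 rad, θ̇=0.2733 0.0833 0.0017 rad/s, p_ee=0.1165 -0.3794 0.2485 m, tau=-10.3779 -7.4932 -1.5900 N·m.
t=0.4800 s (step 48): ang=0.5935 0.8088 -0.1871 rad, θ̇=0.1012 0.1019 0.0025 rad/s, p_ee=0.1161 -0.3812 0.2456 m, tau=-9.7832 -7.2304 -1.5420 N·m.
t=0.5100 s (step 51): ang=0.5946 0.8122 -0.1874 rad, θ̇=-0.0226 0.1095 0.0047 rad/s, p_ee=0.1164 -0.3817 0.2442 m, tau=-9.3011 -7.0187 -1.5027 N·m.
t=0.5400 s (step 54): ang=0.5926 0.8155 -0.1876 rad, θ̇=-0.1042 0.1047 0.0071 rad/s, p_ee=0.1171 -0.3815 0.2439 m, tau=-8.9241 -6.8483 -1.4697 N·m.
t=0.5700 s (step 57): ang=0.5885 0.8187 -0.1878 rad, θ̇=-0.1607 0.0982 0.0090 rad/s, p_ee=0.1181 -0.3807 0.2443 m, tau=-8.6160 -6.7114 -1.4429 N·m.
t=0.6000 s (step 60): ang=0.5585 0.8466 -0.1891 rad, θ̇=-1.7128 1.5965 0.0198 rad/s, p_ee=0.1258 -0.3748 0.2461 m, tau=-4.8112 -6.7617 -1.7185 N·m.
t=0.6300 s (step 63): ang=0.5137 0.8871 -0.1884 rad, θ̇=-1.2887 1.1249 0.0116 rad/s, p_ee=0.1371 -0.3658 0.2485 m, tau=-5.1894 -6.6326 -1.6411 N·m.
t=0.6600 s (step 66): ang=0.4804 0.9151 -0.1880 rad, θ̇=-0.9495 0.7633 0.0044 rad/s, p_ee=0.1450 -0.3587 0.2506 m, tau=-5.5046 -6.5456 -1.5839 N·m.
t=0.6800 s (step 68): ang=0.4633 0.9283 -0.1878 rad, θ̇=-0.7626 0.5661 0.0178 rad/s, p_ee=0.1488 -0.3550 0.2520 m.
max |tau| (N·m): 76.5658


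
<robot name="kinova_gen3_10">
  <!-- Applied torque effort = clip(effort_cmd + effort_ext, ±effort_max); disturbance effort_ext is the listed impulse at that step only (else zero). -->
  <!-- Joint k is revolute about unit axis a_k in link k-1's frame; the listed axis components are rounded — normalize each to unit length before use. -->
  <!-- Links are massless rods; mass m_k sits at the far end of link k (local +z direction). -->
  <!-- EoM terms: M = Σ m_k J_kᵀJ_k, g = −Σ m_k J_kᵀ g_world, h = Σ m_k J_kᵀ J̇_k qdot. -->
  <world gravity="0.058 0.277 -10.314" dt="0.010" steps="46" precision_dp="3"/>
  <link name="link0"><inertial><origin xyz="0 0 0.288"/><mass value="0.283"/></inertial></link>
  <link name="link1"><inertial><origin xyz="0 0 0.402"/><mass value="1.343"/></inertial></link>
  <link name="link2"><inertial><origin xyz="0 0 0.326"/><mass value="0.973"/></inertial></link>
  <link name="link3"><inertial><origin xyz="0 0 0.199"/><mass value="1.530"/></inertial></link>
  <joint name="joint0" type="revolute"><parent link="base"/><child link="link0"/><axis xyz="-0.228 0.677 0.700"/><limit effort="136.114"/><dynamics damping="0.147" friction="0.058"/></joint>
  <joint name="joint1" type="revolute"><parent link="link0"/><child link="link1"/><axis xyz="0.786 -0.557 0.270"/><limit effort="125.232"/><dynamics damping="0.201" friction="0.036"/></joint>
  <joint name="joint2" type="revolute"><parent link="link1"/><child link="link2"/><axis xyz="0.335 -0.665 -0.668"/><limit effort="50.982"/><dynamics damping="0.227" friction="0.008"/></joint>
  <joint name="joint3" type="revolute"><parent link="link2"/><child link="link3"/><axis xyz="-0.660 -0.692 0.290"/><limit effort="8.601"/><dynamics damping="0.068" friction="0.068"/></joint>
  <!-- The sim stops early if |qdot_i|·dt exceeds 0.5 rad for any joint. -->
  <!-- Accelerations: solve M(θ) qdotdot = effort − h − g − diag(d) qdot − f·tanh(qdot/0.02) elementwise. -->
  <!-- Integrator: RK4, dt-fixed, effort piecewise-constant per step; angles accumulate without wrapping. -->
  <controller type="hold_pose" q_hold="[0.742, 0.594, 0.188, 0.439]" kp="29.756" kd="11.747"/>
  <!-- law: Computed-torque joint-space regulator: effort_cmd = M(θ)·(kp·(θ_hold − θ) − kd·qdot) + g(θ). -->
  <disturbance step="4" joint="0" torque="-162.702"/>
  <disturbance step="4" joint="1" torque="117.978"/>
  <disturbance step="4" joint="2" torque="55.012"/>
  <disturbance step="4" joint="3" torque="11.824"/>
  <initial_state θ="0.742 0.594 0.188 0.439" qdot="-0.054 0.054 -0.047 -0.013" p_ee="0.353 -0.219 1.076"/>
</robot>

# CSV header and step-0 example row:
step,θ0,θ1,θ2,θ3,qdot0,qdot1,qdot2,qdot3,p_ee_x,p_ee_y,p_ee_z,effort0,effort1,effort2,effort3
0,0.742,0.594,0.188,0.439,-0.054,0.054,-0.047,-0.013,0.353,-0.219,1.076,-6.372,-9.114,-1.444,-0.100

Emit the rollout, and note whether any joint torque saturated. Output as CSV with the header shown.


step,θ0,θ1,θ2,θ3,qdot0,qdot1,qdot2,qdot3,p_ee_x,p_ee_y,p_ee_z,effort0,effort1,effort2,effort3
1,0.742,0.595,0.188,0.439,-0.046,0.047,-0.035,-0.006,0.352,-0.219,1.076,-6.564,-8.965,-1.395,-0.097
2,0.741,0.595,0.187,0.439,-0.039,0.040,-0.023,-0.004,0.352,-0.220,1.076,-6.739,-8.829,-1.350,-0.093
3,0.741,0.595,0.187,0.439,-0.032,0.034,-0.014,-0.003,0.352,-0.220,1.076,-6.899,-8.705,-1.308,-0.089
4,0.740,0.596,0.187,0.439,-0.027,0.029,-0.006,-0.002,0.351,-0.221,1.076,-136.114,109.387,50.982,8.601
5,0.742,0.596,0.204,0.437,0.255,-0.027,3.323,-0.369,0.349,-0.224,1.075,8.235,-22.608,-7.435,-1.089
6,0.744,0.596,0.234,0.434,0.195,0.040,2.650,-0.232,0.344,-0.230,1.073,6.781,-21.344,-6.796,-0.926
7,0.746,0.596,0.257,0.432,0.147,0.083,2.107,-0.112,0.340,-0.234,1.071,5.451,-20.174,-6.224,-0.799
8,0.747,0.597,0.276,0.432,0.109,0.109,1.670,-0.015,0.336,-0.239,1.070,4.232,-19.097,-5.712,-0.698
9,0.748,0.598,0.291,0.432,0.078,0.117,1.331,0.025,0.333,-0.242,1.068,3.116,-18.108,-5.253,-0.608
10,0.748,0.600,0.303,0.432,0.053,0.115,1.063,0.032,0.330,-0.245,1.067,2.094,-17.201,-4.841,-0.527
11,0.749,0.601,0.313,0.432,0.034,0.109,0.844,0.031,0.328,-0.248,1.066,1.158,-16.369,-4.471,-0.458
12,0.749,0.602,0.320,0.433,0.019,0.100,0.663,0.025,0.326,-0.250,1.065,0.301,-15.608,-4.139,-0.399
13,0.749,0.603,0.326,0.433,0.007,0.089,0.513,0.018,0.325,-0.252,1.065,-0.486,-14.912,-3.839,-0.348
14,0.749,0.604,0.331,0.433,-0.001,0.079,0.388,0.013,0.323,-0.253,1.064,-1.209,-14.276,-3.569,-0.305
15,0.749,0.604,0.334,0.433,-0.006,0.068,0.284,0.009,0.322,-0.254,1.064,-1.872,-13.694,-3.326,-0.268
16,0.749,0.605,0.336,0.433,-0.010,0.058,0.197,0.006,0.322,-0.256,1.063,-2.480,-13.161,-3.106,-0.236
17,0.749,0.605,0.338,0.433,-0.013,0.048,0.123,0.004,0.321,-0.256,1.063,-3.037,-12.675,-2.907,-0.208
18,0.749,0.606,0.339,0.433,-0.014,0.039,0.061,0.003,0.321,-0.257,1.063,-3.546,-12.230,-2.726,-0.184
19,0.749,0.606,0.339,0.433,-0.015,0.030,0.010,0.001,0.320,-0.257,1.063,-4.011,-11.824,-2.563,-0.163
20,0.749,0.606,0.339,0.433,-0.014,0.022,-0.031,-0.001,0.320,-0.258,1.063,-4.436,-11.452,-2.416,-0.145
21,0.748,0.607,0.339,0.433,-0.013,0.014,-0.064,-0.002,0.320,-0.258,1.063,-4.824,-11.113,-2.284,-0.130
22,0.748,0.607,0.338,0.433,-0.012,0.008,-0.093,-0.003,0.320,-0.258,1.063,-5.178,-10.804,-2.163,-0.116
23,0.748,0.607,0.337,0.433,-0.011,0.002,-0.117,-0.003,0.320,-0.258,1.063,-5.501,-10.522,-2.054,-0.104
24,0.748,0.607,0.335,0.433,-0.009,-0.004,-0.137,-0.003,0.321,-0.257,1.063,-5.795,-10.266,-1.954,-0.093
25,0.748,0.607,0.334,0.433,-0.008,-0.008,-0.154,-0.004,0.321,-0.257,1.063,-6.063,-10.032,-1.863,-0.083
26,0.748,0.607,0.332,0.433,-0.007,-0.012,-0.168,-0.004,0.321,-0.257,1.063,-6.307,-9.819,-1.781,-0.074
27,0.748,0.607,0.331,0.433,-0.006,-0.016,-0.180,-0.004,0.322,-0.256,1.063,-6.529,-9.624,-1.705,-0.066
28,0.748,0.606,0.329,0.433,-0.004,-0.019,-0.189,-0.004,0.322,-0.256,1.064,-6.731,-9.446,-1.637,-0.059
29,0.748,0.606,0.327,0.433,-0.003,-0.022,-0.197,-0.004,0.323,-0.255,1.064,-6.914,-9.284,-1.575,-0.052
30,0.748,0.606,0.325,0.433,-0.002,-0.024,-0.203,-0.005,0.323,-0.255,1.064,-7.081,-9.135,-1.518,-0.047
31,0.748,0.606,0.323,0.433,-0.002,-0.026,-0.208,-0.005,0.324,-0.254,1.064,-7.233,-8.999,-1.466,-0.041
32,0.748,0.605,0.321,0.433,-0.001,-0.028,-0.211,-0.005,0.324,-0.254,1.064,-7.370,-8.875,-1.419,-0.037
33,0.748,0.605,0.319,0.433,-0.000,-0.029,-0.213,-0.005,0.325,-0.253,1.065,-7.495,-8.761,-1.375,-0.033
34,0.748,0.605,0.317,0.433,0.000,-0.031,-0.215,-0.005,0.326,-0.252,1.065,-7.608,-8.656,-1.336,-0.029
35,0.748,0.604,0.314,0.433,0.001,-0.032,-0.216,-0.005,0.326,-0.252,1.065,-7.711,-8.561,-1.300,-0.026
36,0.748,0.604,0.312,0.433,0.001,-0.032,-0.216,-0.005,0.327,-0.251,1.065,-7.804,-8.473,-1.267,-0.023
37,0.748,0.604,0.310,0.433,0.002,-0.033,-0.215,-0.005,0.327,-0.250,1.066,-7.888,-8.393,-1.237,-0.020
38,0.748,0.603,0.308,0.432,0.002,-0.033,-0.214,-0.005,0.328,-0.250,1.066,-7.964,-8.319,-1.210,-0.018
39,0.748,0.603,0.306,0.432,0.002,-0.034,-0.212,-0.005,0.329,-0.249,1.066,-8.033,-8.252,-1.184,-0.016
40,0.748,0.603,0.304,0.432,0.002,-0.034,-0.210,-0.005,0.329,-0.248,1.066,-8.095,-8.190,-1.161,-0.014
41,0.748,0.602,0.302,0.432,0.003,-0.034,-0.208,-0.005,0.330,-0.247,1.066,-8.151,-8.133,-1.140,-0.012
42,0.748,0.602,0.300,0.432,0.003,-0.034,-0.206,-0.005,0.330,-0.247,1.067,-8.201,-8.081,-1.121,-0.011
43,0.748,0.602,0.297,0.432,0.003,-0.033,-0.203,-0.004,0.331,-0.246,1.067,-8.247,-8.033,-1.104,-0.010
44,0.748,0.601,0.295,0.432,0.003,-0.033,-0.200,-0.004,0.332,-0.245,1.067,-8.288,-7.989,-1.088,-0.009
45,0.748,0.601,0.293,0.432,0.003,-0.033,-0.197,-0.004,0.332,-0.245,1.067,-8.325,-7.949,-1.073,-0.008
46,0.748,0.601,0.292,0.432,0.002,-0.032,-0.194,-0.004,0.333,-0.244,1.068,,,,
# any joint saturated: yes


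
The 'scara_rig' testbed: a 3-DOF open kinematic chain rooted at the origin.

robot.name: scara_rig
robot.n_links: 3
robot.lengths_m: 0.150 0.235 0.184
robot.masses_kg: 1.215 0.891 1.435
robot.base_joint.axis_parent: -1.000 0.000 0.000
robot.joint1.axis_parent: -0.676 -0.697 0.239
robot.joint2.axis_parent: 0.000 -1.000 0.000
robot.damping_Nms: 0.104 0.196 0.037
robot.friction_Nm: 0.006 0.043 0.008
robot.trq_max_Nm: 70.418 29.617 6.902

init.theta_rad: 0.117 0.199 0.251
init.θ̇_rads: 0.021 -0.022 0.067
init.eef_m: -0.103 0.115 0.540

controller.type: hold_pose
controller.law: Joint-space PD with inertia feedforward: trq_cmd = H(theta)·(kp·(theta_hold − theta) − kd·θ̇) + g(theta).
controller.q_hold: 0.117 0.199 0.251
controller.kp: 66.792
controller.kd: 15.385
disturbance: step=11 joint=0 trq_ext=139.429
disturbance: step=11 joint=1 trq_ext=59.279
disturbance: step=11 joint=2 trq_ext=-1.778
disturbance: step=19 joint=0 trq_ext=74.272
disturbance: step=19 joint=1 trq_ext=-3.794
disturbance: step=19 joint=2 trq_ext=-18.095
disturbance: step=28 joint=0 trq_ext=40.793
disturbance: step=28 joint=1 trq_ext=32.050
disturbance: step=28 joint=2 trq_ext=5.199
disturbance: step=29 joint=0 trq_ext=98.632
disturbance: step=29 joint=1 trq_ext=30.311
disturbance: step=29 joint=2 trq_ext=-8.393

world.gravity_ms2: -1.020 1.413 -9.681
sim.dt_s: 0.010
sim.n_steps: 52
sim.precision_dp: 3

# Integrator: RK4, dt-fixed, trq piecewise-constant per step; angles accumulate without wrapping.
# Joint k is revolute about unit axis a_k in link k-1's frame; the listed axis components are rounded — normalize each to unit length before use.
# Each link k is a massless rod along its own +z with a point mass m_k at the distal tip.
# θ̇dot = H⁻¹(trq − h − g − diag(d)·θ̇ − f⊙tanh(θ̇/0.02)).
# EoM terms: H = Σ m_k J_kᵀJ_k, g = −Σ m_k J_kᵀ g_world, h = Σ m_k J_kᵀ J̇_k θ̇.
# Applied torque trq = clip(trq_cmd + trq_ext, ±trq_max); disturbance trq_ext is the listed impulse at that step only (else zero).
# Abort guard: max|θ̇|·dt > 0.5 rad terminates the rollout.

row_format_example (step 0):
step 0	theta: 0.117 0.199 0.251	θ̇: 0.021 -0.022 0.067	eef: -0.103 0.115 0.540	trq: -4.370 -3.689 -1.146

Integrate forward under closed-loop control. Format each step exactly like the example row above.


step 1	theta: 0.117 0.199 0.251	θ̇: 0.012 -0.006 0.034	eef: -0.104 0.115 0.540	trq: -4.359 -3.686 -1.143
step 2	theta: 0.117 0.199 0.252	θ̇: 0.008 0.001 0.018	eef: -0.104 0.115 0.540	trq: -4.350 -3.680 -1.140
step 3	theta: 0.117 0.199 0.252	θ̇: 0.005 0.002 0.011	eef: -0.104 0.115 0.540	trq: -4.341 -3.673 -1.138
step 4	theta: 0.117 0.199 0.252	θ̇: 0.004 0.002 0.007	eef: -0.104 0.115 0.540	trq: -4.334 -3.666 -1.136
step 5	theta: 0.117 0.199 0.252	θ̇: 0.003 0.002 0.005	eef: -0.104 0.115 0.540	trq: -4.327 -3.661 -1.134
step 6	theta: 0.117 0.199 0.252	θ̇: 0.003 0.002 0.004	eef: -0.104 0.115 0.540	trq: -4.321 -3.656 -1.133
step 7	theta: 0.117 0.199 0.252	θ̇: 0.002 0.001 0.002	eef: -0.104 0.115 0.540	trq: -4.315 -3.651 -1.132
step 8	theta: 0.117 0.199 0.252	θ̇: 0.001 0.001 0.001	eef: -0.104 0.115 0.540	trq: -4.310 -3.647 -1.131
step 9	theta: 0.117 0.199 0.252	θ̇: 0.001 0.001 0.001	eef: -0.104 0.115 0.540	trq: -4.306 -3.644 -1.130
step 10	theta: 0.117 0.199 0.252	θ̇: 0.001 0.000 0.000	eef: -0.104 0.115 0.540	trq: -4.302 -3.641 -1.130
step 11	theta: 0.117 0.199 0.252	θ̇: 0.000 0.000 -0.000	eef: -0.104 0.115 0.540	trq: 70.418 29.617 -2.907
step 12	theta: 0.122 0.203 0.245	θ̇: 0.903 0.787 -1.454	eef: -0.104 0.119 0.539	trq: -16.109 -8.878 -0.835
step 13	theta: 0.130 0.210 0.232	θ̇: 0.783 0.609 -1.147	eef: -0.103 0.125 0.538	trq: -14.893 -8.306 -0.835
step 14	theta: 0.138 0.215 0.222	θ̇: 0.673 0.463 -0.888	eef: -0.103 0.131 0.537	trq: -13.788 -7.794 -0.840
step 15	theta: 0.144 0.219 0.214	θ̇: 0.572 0.342 -0.672	eef: -0.103 0.135 0.536	trq: -12.786 -7.334 -0.850
step 16	theta: 0.149 0.222 0.208	θ̇: 0.480 0.245 -0.492	eef: -0.103 0.139 0.535	trq: -11.878 -6.922 -0.862
step 17	theta: 0.154 0.224 0.204	θ̇: 0.396 0.165 -0.344	eef: -0.103 0.142 0.534	trq: -11.056 -6.551 -0.876
step 18	theta: 0.157 0.226 0.201	θ̇: 0.320 0.101 -0.223	eef: -0.103 0.144 0.534	trq: -10.312 -6.218 -0.890
step 19	theta: 0.160 0.226 0.199	θ̇: 0.252 0.049 -0.124	eef: -0.103 0.146 0.533	trq: 64.632 -9.712 -6.902
step 20	theta: 0.186 0.188 0.257	θ̇: 4.818 -7.619 11.283	eef: -0.101 0.149 0.532	trq: -20.770 -5.099 -0.046
step 21	theta: 0.228 0.121 0.354	θ̇: 3.704 -5.814 8.251	eef: -0.098 0.154 0.528	trq: -19.006 -5.003 -0.335
step 22	theta: 0.261 0.070 0.424	θ̇: 2.828 -4.400 5.989	eef: -0.095 0.158 0.525	trq: -17.414 -4.890 -0.569
step 23	theta: 0.285 0.032 0.476	θ̇: 2.137 -3.301 4.316	eef: -0.093 0.161 0.522	trq: -15.979 -4.767 -0.750
step 24	theta: 0.304 0.003 0.512	θ̇: 1.586 -2.443 3.069	eef: -0.091 0.164 0.520	trq: -14.684 -4.635 -0.888
step 25	theta: 0.318 -0.018 0.538	θ̇: 1.141 -1.767 2.128	eef: -0.089 0.166 0.518	trq: -13.517 -4.499 -0.993
step 26	theta: 0.327 -0.033 0.556	θ̇: 0.779 -1.232 1.410	eef: -0.088 0.167 0.517	trq: -12.466 -4.362 -1.073
step 27	theta: 0.333 -0.043 0.567	θ̇: 0.484 -0.806 0.858	eef: -0.087 0.168 0.516	trq: -11.520 -4.227 -1.134
step 28	theta: 0.337 -0.049 0.573	θ̇: 0.241 -0.466 0.429	eef: -0.086 0.168 0.516	trq: 30.122 27.953 4.019
step 29	theta: 0.338 -0.043 0.568	θ̇: -0.033 1.665 -1.520	eef: -0.087 0.170 0.516	trq: 70.418 21.304 -6.902
step 30	theta: 0.344 -0.026 0.546	θ̇: 1.211 1.805 -2.928	eef: -0.088 0.178 0.514	trq: -28.729 -13.108 -1.110
step 31	theta: 0.354 -0.009 0.518	θ̇: 0.880 1.634 -2.665	eef: -0.089 0.187 0.512	trq: -26.106 -11.993 -1.041
step 32	theta: 0.362 0.007 0.492	θ̇: 0.604 1.459 -2.374	eef: -0.089 0.195 0.511	trq: -23.735 -10.996 -1.002
step 33	theta: 0.367 0.021 0.470	θ̇: 0.373 1.291 -2.080	eef: -0.089 0.201 0.509	trq: -21.592 -10.104 -0.985
step 34	theta: 0.370 0.033 0.451	θ̇: 0.177 1.136 -1.801	eef: -0.089 0.206 0.509	trq: -19.658 -9.305 -0.982
step 35	theta: 0.370 0.043 0.434	θ̇: 0.011 0.997 -1.544	eef: -0.090 0.209 0.508	trq: -17.912 -8.590 -0.987
step 36	theta: 0.370 0.053 0.420	θ̇: -0.129 0.873 -1.313	eef: -0.090 0.211 0.508	trq: -16.340 -7.950 -0.999
step 37	theta: 0.368 0.061 0.408	θ̇: -0.248 0.765 -1.111	eef: -0.090 0.212 0.508	trq: -14.925 -7.378 -1.014
step 38	theta: 0.365 0.068 0.398	θ̇: -0.348 0.673 -0.937	eef: -0.090 0.213 0.508	trq: -13.652 -6.865 -1.030
step 39	theta: 0.361 0.074 0.389	θ̇: -0.433 0.594 -0.790	eef: -0.091 0.212 0.508	trq: -12.509 -6.408 -1.047
step 40	theta: 0.356 0.080 0.382	θ̇: -0.503 0.528 -0.666	eef: -0.091 0.211 0.509	trq: -11.484 -5.999 -1.063
step 41	theta: 0.351 0.085 0.376	θ̇: -0.562 0.471 -0.562	eef: -0.092 0.210 0.510	trq: -10.566 -5.634 -1.079
step 42	theta: 0.345 0.089 0.370	θ̇: -0.608 0.423 -0.477	eef: -0.092 0.208 0.511	trq: -9.744 -5.310 -1.093
step 43	theta: 0.339 0.093 0.366	θ̇: -0.646 0.383 -0.406	eef: -0.092 0.206 0.512	trq: -9.011 -5.022 -1.107
step 44	theta: 0.332 0.097 0.362	θ̇: -0.674 0.348 -0.348	eef: -0.093 0.203 0.513	trq: -8.357 -4.766 -1.119
step 45	theta: 0.326 0.100 0.359	θ̇: -0.694 0.319 -0.300	eef: -0.093 0.200 0.514	trq: -7.775 -4.540 -1.130
step 46	theta: 0.319 0.103 0.356	θ̇: -0.708 0.294 -0.261	eef: -0.094 0.198 0.515	trq: -7.258 -4.340 -1.141
step 47	theta: 0.312 0.106 0.354	θ̇: -0.715 0.272 -0.229	eef: -0.094 0.195 0.516	trq: -6.799 -4.164 -1.150
step 48	theta: 0.304 0.109 0.352	θ̇: -0.718 0.254 -0.202	eef: -0.094 0.191 0.517	trq: -6.394 -4.009 -1.158
step 49	theta: 0.297 0.111 0.350	θ̇: -0.715 0.237 -0.181	eef: -0.095 0.188 0.518	trq: -6.036 -3.874 -1.166
step 50	theta: 0.290 0.114 0.348	θ̇: -0.709 0.223 -0.163	eef: -0.095 0.185 0.519	trq: -5.720 -3.757 -1.172
step 51	theta: 0.283 0.116 0.346	θ̇: -0.699 0.210 -0.148	eef: -0.096 0.182 0.520	trq: -5.443 -3.654 -1.179
step 52	theta: 0.276 0.118 0.345	θ̇: -0.687 0.199 -0.136	eef: -0.096 0.179 0.521


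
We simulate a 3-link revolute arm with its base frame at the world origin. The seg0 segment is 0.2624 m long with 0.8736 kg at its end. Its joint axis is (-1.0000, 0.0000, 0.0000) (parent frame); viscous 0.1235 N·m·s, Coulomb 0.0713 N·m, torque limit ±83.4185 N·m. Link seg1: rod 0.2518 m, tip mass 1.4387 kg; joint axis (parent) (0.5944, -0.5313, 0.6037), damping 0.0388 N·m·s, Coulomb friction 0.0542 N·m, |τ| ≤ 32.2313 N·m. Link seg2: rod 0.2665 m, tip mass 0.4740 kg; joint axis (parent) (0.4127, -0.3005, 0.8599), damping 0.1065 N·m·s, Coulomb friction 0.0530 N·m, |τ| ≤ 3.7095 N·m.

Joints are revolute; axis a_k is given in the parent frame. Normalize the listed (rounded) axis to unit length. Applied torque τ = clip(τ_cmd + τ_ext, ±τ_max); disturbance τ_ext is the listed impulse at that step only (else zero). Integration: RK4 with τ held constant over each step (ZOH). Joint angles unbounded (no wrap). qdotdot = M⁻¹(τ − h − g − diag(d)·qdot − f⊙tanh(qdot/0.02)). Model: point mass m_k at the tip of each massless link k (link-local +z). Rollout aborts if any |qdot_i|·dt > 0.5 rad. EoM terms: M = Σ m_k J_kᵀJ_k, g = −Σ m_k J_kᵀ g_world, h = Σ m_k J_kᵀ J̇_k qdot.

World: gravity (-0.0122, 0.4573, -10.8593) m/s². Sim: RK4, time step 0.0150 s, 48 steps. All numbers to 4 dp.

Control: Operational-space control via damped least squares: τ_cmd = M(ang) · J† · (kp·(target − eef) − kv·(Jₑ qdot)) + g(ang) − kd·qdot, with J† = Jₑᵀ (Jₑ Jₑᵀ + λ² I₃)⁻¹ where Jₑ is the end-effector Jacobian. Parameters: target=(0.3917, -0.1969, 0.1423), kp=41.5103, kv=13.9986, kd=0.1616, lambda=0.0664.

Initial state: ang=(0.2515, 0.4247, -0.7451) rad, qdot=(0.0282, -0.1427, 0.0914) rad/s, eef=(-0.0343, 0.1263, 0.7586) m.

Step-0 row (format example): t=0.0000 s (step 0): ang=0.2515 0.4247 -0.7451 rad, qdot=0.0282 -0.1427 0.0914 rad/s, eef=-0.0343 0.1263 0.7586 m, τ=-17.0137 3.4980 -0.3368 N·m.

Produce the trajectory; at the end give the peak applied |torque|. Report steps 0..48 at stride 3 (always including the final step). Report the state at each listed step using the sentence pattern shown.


t=0.0450 s (step 3): ang=0.2311 0.4152 -0.8134 rad, qdot=-0.8822 -0.4961 -1.8743 rad/s, eef=-0.0241 0.1183 0.7591 m, τ=-9.1620 1.6044 -0.0727 N·m.
t=0.0900 s (step 6): ang=0.1810 0.3848 -0.9004 rad, qdot=-1.2878 -0.8217 -1.9663 rad/s, eef=-0.0063 0.0943 0.7612 m, τ=-4.3724 0.2906 -0.1367 N·m.
t=0.1350 s (step 9): ang=0.1197 0.3438 -0.9894 rad, qdot=-1.4099 -0.9910 -1.9822 rad/s, eef=0.0149 0.0634 0.7621 m, τ=-1.4899 -0.4544 -0.1470 N·m.
t=0.1800 s (step 12): ang=0.0563 0.2964 -1.0784 rad, qdot=-1.3975 -1.1113 -1.9680 rad/s, eef=0.0383 0.0307 0.7605 m, τ=0.3436 -0.8497 -0.1202 N·m.
t=0.2250 s (step 15): ang=-0.0050 0.2441 -1.1664 rad, qdot=-1.3210 -1.2205 -1.9373 rad/s, eef=0.0632 -0.0007 0.7558 m, τ=1.5748 -1.0274 -0.0714 N·m.
t=0.2700 s (step 18): ang=-0.0621 0.1867 -1.2526 rad, qdot=-1.2145 -1.3324 -1.8942 rad/s, eef=0.0893 -0.0295 0.7482 m, τ=2.4353 -1.0609 -0.0113 N·m.
t=0.3150 s (step 21): ang=-0.1140 0.1242 -1.3367 rad, qdot=-1.0948 -1.4516 -1.8403 rad/s, eef=0.1163 -0.0550 0.7378 m, τ=3.0461 -0.9902 0.0529 N·m.
t=0.3600 s (step 24): ang=-0.1605 0.0561 -1.4182 rad, qdot=-0.9703 -1.5785 -1.7761 rad/s, eef=0.1440 -0.0768 0.7249 m, τ=3.4709 -0.8379 0.1157 N·m.
t=0.4050 s (step 27): ang=-0.2013 -0.0178 -1.4966 rad, qdot=-0.8449 -1.7118 -1.7016 rad/s, eef=0.1722 -0.0949 0.7096 m, τ=3.7448 -0.6175 0.1725 N·m.
t=0.4500 s (step 30): ang=-0.2364 -0.0978 -1.5714 rad, qdot=-0.7205 -1.8493 -1.6170 rad/s, eef=0.2006 -0.1095 0.6923 m, τ=3.8882 -0.3385 0.2194 N·m.
t=0.4950 s (step 33): ang=-0.2661 -0.1840 -1.6422 rad, qdot=-0.5975 -1.9881 -1.5223 rad/s, eef=0.2288 -0.1208 0.6728 m, τ=3.9157 -0.0087 0.2529 N·m.
t=0.5400 s (step 36): ang=-0.2902 -0.2765 -1.7085 rad, qdot=-0.4759 -2.1252 -1.4177 rad/s, eef=0.2567 -0.1291 0.6515 m, τ=3.8404 0.3639 0.2705 N·m.
t=0.5850 s (step 39): ang=-0.3089 -0.3750 -1.7700 rad, qdot=-0.3553 -2.2571 -1.3038 rad/s, eef=0.2837 -0.1349 0.6284 m, τ=3.6770 0.7701 0.2701 N·m.
t=0.6300 s (step 42): ang=-0.3221 -0.4793 -1.8261 rad, qdot=-0.2345 -2.3808 -1.1819 rad/s, eef=0.3097 -0.1386 0.6037 m, τ=3.4430 1.1988 0.2511 N·m.
t=0.6750 s (step 45): ang=-0.3299 -0.5889 -1.8767 rad, qdot=-0.1122 -2.4938 -1.0536 rad/s, eef=0.3341 -0.1405 0.5775 m, τ=3.1585 1.6367 0.2136 N·m.
t=0.7200 s (step 48): ang=-0.3321 -0.7033 -1.9213 rad, qdot=0.0119 -2.5961 -0.9123 rad/s, eef=0.3568 -0.1412 0.5501 m.
max |τ| (N·m): 17.0137


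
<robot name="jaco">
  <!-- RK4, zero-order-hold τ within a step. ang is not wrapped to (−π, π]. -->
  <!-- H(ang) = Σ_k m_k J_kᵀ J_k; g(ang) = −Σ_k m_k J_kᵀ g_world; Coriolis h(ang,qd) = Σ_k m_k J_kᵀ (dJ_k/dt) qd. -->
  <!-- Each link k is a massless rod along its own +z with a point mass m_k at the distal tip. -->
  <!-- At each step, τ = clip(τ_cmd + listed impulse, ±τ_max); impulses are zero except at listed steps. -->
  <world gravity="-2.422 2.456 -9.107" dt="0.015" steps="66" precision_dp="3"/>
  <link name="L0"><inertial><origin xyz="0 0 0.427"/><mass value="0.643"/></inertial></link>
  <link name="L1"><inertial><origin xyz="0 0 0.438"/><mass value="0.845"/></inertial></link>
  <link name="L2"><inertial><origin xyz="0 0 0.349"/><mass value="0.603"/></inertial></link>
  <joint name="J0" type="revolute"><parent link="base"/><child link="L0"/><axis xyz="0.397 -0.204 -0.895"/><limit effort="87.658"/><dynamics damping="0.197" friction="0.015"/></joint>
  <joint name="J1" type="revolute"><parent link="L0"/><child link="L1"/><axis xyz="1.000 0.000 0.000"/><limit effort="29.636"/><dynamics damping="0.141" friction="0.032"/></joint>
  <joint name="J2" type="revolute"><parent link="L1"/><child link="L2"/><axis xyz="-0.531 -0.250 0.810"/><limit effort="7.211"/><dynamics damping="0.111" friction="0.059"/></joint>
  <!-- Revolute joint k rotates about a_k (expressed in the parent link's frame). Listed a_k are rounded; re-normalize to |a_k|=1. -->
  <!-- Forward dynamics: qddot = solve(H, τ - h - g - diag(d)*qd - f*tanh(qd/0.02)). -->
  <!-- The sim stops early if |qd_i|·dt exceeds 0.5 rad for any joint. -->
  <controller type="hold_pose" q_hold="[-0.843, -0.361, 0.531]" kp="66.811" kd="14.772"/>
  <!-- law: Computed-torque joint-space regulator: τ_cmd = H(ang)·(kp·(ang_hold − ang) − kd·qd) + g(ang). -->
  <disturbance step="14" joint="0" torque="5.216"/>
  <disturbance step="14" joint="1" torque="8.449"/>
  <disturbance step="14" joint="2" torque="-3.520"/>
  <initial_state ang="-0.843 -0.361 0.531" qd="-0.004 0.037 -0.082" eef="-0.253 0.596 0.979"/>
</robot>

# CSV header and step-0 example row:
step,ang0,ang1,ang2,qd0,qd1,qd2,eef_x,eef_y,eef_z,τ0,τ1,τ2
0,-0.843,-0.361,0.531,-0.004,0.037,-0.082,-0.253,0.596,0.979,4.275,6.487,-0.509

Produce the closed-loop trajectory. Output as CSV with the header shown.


step,ang0,ang1,ang2,qd0,qd1,qd2,eef_x,eef_y,eef_z,τ0,τ1,τ2
1,-0.843,-0.361,0.530,0.005,0.028,-0.017,-0.253,0.596,0.979,4.308,6.547,-0.533
2,-0.843,-0.360,0.530,0.008,0.019,-0.005,-0.253,0.596,0.979,4.338,6.599,-0.542
3,-0.843,-0.360,0.530,0.008,0.012,-0.003,-0.252,0.596,0.979,4.364,6.642,-0.548
4,-0.843,-0.360,0.530,0.007,0.007,-0.002,-0.252,0.596,0.979,4.386,6.678,-0.553
5,-0.843,-0.360,0.530,0.005,0.004,-0.001,-0.252,0.596,0.979,4.404,6.707,-0.556
6,-0.842,-0.360,0.530,0.003,0.002,-0.000,-0.252,0.596,0.979,4.419,6.731,-0.559
7,-0.842,-0.360,0.530,0.002,0.000,-0.000,-0.252,0.596,0.979,4.432,6.750,-0.562
8,-0.842,-0.360,0.530,0.000,-0.001,0.000,-0.252,0.596,0.979,4.442,6.766,-0.564
9,-0.842,-0.360,0.530,-0.001,-0.002,0.000,-0.252,0.596,0.979,4.450,6.779,-0.565
10,-0.842,-0.360,0.530,-0.002,-0.003,0.000,-0.252,0.596,0.979,4.457,6.790,-0.567
11,-0.842,-0.360,0.530,-0.002,-0.003,0.000,-0.252,0.596,0.979,4.462,6.798,-0.568
12,-0.843,-0.360,0.530,-0.003,-0.003,0.000,-0.252,0.596,0.979,4.467,6.805,-0.568
13,-0.843,-0.360,0.530,-0.003,-0.004,0.000,-0.252,0.596,0.979,4.470,6.811,-0.569
14,-0.843,-0.360,0.530,-0.003,-0.004,0.000,-0.252,0.596,0.979,9.689,15.265,-4.090
15,-0.843,-0.360,0.515,0.006,0.001,-1.965,-0.250,0.597,0.980,3.292,4.882,0.192
16,-0.842,-0.360,0.491,0.010,0.015,-1.322,-0.245,0.598,0.982,3.508,5.198,-0.004
17,-0.842,-0.360,0.474,0.011,0.023,-0.841,-0.242,0.599,0.984,3.691,5.473,-0.153
18,-0.842,-0.359,0.465,0.012,0.026,-0.487,-0.240,0.600,0.985,3.845,5.711,-0.268
19,-0.842,-0.359,0.459,0.012,0.026,-0.229,-0.239,0.600,0.985,3.975,5.917,-0.356
20,-0.842,-0.358,0.457,0.011,0.023,-0.045,-0.238,0.600,0.986,4.085,6.093,-0.423
21,-0.842,-0.358,0.457,0.010,0.013,0.037,-0.238,0.600,0.986,4.176,6.243,-0.463
22,-0.841,-0.358,0.458,0.005,0.000,0.047,-0.238,0.600,0.986,4.253,6.367,-0.481
23,-0.841,-0.358,0.459,-0.000,-0.008,0.055,-0.238,0.600,0.986,4.316,6.468,-0.496
24,-0.841,-0.358,0.459,-0.005,-0.013,0.060,-0.238,0.600,0.986,4.368,6.551,-0.508
25,-0.842,-0.358,0.460,-0.009,-0.017,0.063,-0.239,0.600,0.985,4.409,6.619,-0.518
26,-0.842,-0.359,0.461,-0.011,-0.020,0.065,-0.239,0.600,0.985,4.443,6.674,-0.526
27,-0.842,-0.359,0.462,-0.013,-0.022,0.065,-0.239,0.600,0.985,4.470,6.719,-0.532
28,-0.842,-0.359,0.463,-0.014,-0.024,0.065,-0.240,0.600,0.985,4.492,6.756,-0.537
29,-0.842,-0.360,0.464,-0.015,-0.024,0.064,-0.240,0.600,0.984,4.509,6.785,-0.540
30,-0.843,-0.360,0.465,-0.015,-0.024,0.062,-0.241,0.600,0.984,4.522,6.809,-0.543
31,-0.843,-0.360,0.466,-0.015,-0.024,0.060,-0.241,0.600,0.984,4.532,6.827,-0.545
32,-0.843,-0.361,0.467,-0.015,-0.023,0.058,-0.242,0.600,0.984,4.540,6.841,-0.547
33,-0.843,-0.361,0.468,-0.014,-0.022,0.055,-0.242,0.600,0.983,4.545,6.852,-0.548
34,-0.843,-0.362,0.469,-0.014,-0.021,0.053,-0.242,0.601,0.983,4.549,6.860,-0.548
35,-0.844,-0.362,0.469,-0.013,-0.020,0.051,-0.243,0.601,0.983,4.551,6.866,-0.549
36,-0.844,-0.362,0.470,-0.012,-0.019,0.048,-0.243,0.601,0.983,4.552,6.870,-0.549
37,-0.844,-0.362,0.471,-0.012,-0.018,0.046,-0.243,0.601,0.982,4.552,6.872,-0.549
38,-0.844,-0.363,0.472,-0.011,-0.016,0.044,-0.244,0.601,0.982,4.552,6.873,-0.549
39,-0.844,-0.363,0.472,-0.010,-0.015,0.042,-0.244,0.601,0.982,4.551,6.874,-0.548
40,-0.844,-0.363,0.473,-0.009,-0.014,0.040,-0.244,0.601,0.982,4.550,6.873,-0.548
41,-0.845,-0.363,0.473,-0.008,-0.013,0.039,-0.244,0.601,0.982,4.548,6.872,-0.548
42,-0.845,-0.363,0.474,-0.008,-0.012,0.037,-0.245,0.601,0.981,4.546,6.871,-0.547
43,-0.845,-0.364,0.475,-0.007,-0.011,0.036,-0.245,0.601,0.981,4.544,6.870,-0.547
44,-0.845,-0.364,0.475,-0.006,-0.010,0.035,-0.245,0.601,0.981,4.543,6.868,-0.547
45,-0.845,-0.364,0.476,-0.005,-0.009,0.033,-0.245,0.601,0.981,4.541,6.867,-0.546
46,-0.845,-0.364,0.476,-0.005,-0.008,0.032,-0.246,0.601,0.981,4.539,6.865,-0.546
47,-0.845,-0.364,0.477,-0.004,-0.007,0.031,-0.246,0.601,0.981,4.537,6.863,-0.546
48,-0.845,-0.364,0.477,-0.003,-0.007,0.031,-0.246,0.601,0.981,4.535,6.862,-0.546
49,-0.845,-0.364,0.477,-0.003,-0.006,0.030,-0.246,0.601,0.981,4.533,6.860,-0.545
50,-0.845,-0.364,0.478,-0.002,-0.005,0.029,-0.246,0.601,0.980,4.532,6.859,-0.545
51,-0.845,-0.365,0.478,-0.002,-0.005,0.028,-0.246,0.601,0.980,4.530,6.857,-0.545
52,-0.845,-0.365,0.479,-0.002,-0.004,0.028,-0.246,0.601,0.980,4.529,6.856,-0.545
53,-0.845,-0.365,0.479,-0.001,-0.004,0.027,-0.246,0.601,0.980,4.527,6.855,-0.545
54,-0.845,-0.365,0.480,-0.001,-0.003,0.027,-0.247,0.601,0.980,4.526,6.854,-0.545
55,-0.845,-0.365,0.480,-0.000,-0.003,0.026,-0.247,0.601,0.980,4.525,6.852,-0.545
56,-0.845,-0.365,0.480,-0.000,-0.003,0.026,-0.247,0.601,0.980,4.524,6.852,-0.545
57,-0.845,-0.365,0.481,0.000,-0.002,0.025,-0.247,0.601,0.980,4.523,6.851,-0.545
58,-0.845,-0.365,0.481,0.000,-0.002,0.025,-0.247,0.601,0.980,4.522,6.850,-0.545
59,-0.845,-0.365,0.482,0.001,-0.002,0.024,-0.247,0.601,0.980,4.521,6.849,-0.545
60,-0.845,-0.365,0.482,0.001,-0.002,0.024,-0.247,0.601,0.980,4.520,6.848,-0.545
61,-0.845,-0.365,0.482,0.001,-0.001,0.024,-0.247,0.601,0.980,4.519,6.848,-0.545
62,-0.845,-0.365,0.483,0.001,-0.001,0.023,-0.247,0.601,0.980,4.518,6.847,-0.545
63,-0.845,-0.365,0.483,0.001,-0.001,0.023,-0.247,0.601,0.980,4.518,6.847,-0.545
64,-0.845,-0.365,0.483,0.001,-0.001,0.023,-0.247,0.601,0.980,4.517,6.846,-0.545
65,-0.845,-0.365,0.484,0.001,-0.001,0.022,-0.247,0.601,0.980,4.516,6.846,-0.545
66,-0.845,-0.365,0.484,0.001,-0.000,0.022,-0.247,0.601,0.980,,,
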